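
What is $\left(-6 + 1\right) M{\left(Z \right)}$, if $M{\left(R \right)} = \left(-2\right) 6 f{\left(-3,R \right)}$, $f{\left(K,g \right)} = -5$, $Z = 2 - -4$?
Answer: $-300$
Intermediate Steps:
$Z = 6$ ($Z = 2 + 4 = 6$)
$M{\left(R \right)} = 60$ ($M{\left(R \right)} = \left(-2\right) 6 \left(-5\right) = \left(-12\right) \left(-5\right) = 60$)
$\left(-6 + 1\right) M{\left(Z \right)} = \left(-6 + 1\right) 60 = \left(-5\right) 60 = -300$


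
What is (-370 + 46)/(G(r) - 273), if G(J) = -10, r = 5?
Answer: 324/283 ≈ 1.1449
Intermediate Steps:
(-370 + 46)/(G(r) - 273) = (-370 + 46)/(-10 - 273) = -324/(-283) = -324*(-1/283) = 324/283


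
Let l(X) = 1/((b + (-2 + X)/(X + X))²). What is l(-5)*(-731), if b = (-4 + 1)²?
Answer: -73100/9409 ≈ -7.7692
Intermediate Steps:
b = 9 (b = (-3)² = 9)
l(X) = (9 + (-2 + X)/(2*X))⁻² (l(X) = 1/((9 + (-2 + X)/(X + X))²) = 1/((9 + (-2 + X)/((2*X)))²) = 1/((9 + (-2 + X)*(1/(2*X)))²) = 1/((9 + (-2 + X)/(2*X))²) = (9 + (-2 + X)/(2*X))⁻²)
l(-5)*(-731) = (4*(-5)²/(-2 + 19*(-5))²)*(-731) = (4*25/(-2 - 95)²)*(-731) = (4*25/(-97)²)*(-731) = (4*25*(1/9409))*(-731) = (100/9409)*(-731) = -73100/9409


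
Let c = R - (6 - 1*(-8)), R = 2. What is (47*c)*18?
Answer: -10152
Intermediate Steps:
c = -12 (c = 2 - (6 - 1*(-8)) = 2 - (6 + 8) = 2 - 1*14 = 2 - 14 = -12)
(47*c)*18 = (47*(-12))*18 = -564*18 = -10152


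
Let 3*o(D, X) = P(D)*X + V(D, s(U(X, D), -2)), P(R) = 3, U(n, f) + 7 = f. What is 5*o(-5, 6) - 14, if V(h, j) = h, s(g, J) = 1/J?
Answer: 23/3 ≈ 7.6667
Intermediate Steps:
U(n, f) = -7 + f
o(D, X) = X + D/3 (o(D, X) = (3*X + D)/3 = (D + 3*X)/3 = X + D/3)
5*o(-5, 6) - 14 = 5*(6 + (1/3)*(-5)) - 14 = 5*(6 - 5/3) - 14 = 5*(13/3) - 14 = 65/3 - 14 = 23/3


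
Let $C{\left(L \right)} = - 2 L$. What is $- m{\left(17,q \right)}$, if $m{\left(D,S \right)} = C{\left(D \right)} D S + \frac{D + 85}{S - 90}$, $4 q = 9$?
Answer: $\frac{304589}{234} \approx 1301.7$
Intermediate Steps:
$q = \frac{9}{4}$ ($q = \frac{1}{4} \cdot 9 = \frac{9}{4} \approx 2.25$)
$m{\left(D,S \right)} = \frac{85 + D}{-90 + S} - 2 S D^{2}$ ($m{\left(D,S \right)} = - 2 D D S + \frac{D + 85}{S - 90} = - 2 D^{2} S + \frac{85 + D}{-90 + S} = - 2 S D^{2} + \frac{85 + D}{-90 + S} = \frac{85 + D}{-90 + S} - 2 S D^{2}$)
$- m{\left(17,q \right)} = - \frac{85 + 17 - 2 \cdot 17^{2} \left(\frac{9}{4}\right)^{2} + 180 \cdot \frac{9}{4} \cdot 17^{2}}{-90 + \frac{9}{4}} = - \frac{85 + 17 - 578 \cdot \frac{81}{16} + 180 \cdot \frac{9}{4} \cdot 289}{- \frac{351}{4}} = - \frac{\left(-4\right) \left(85 + 17 - \frac{23409}{8} + 117045\right)}{351} = - \frac{\left(-4\right) 913767}{351 \cdot 8} = \left(-1\right) \left(- \frac{304589}{234}\right) = \frac{304589}{234}$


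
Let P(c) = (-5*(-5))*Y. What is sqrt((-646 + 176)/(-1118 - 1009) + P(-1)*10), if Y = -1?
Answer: 4*I*sqrt(70627035)/2127 ≈ 15.804*I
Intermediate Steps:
P(c) = -25 (P(c) = -5*(-5)*(-1) = 25*(-1) = -25)
sqrt((-646 + 176)/(-1118 - 1009) + P(-1)*10) = sqrt((-646 + 176)/(-1118 - 1009) - 25*10) = sqrt(-470/(-2127) - 250) = sqrt(-470*(-1/2127) - 250) = sqrt(470/2127 - 250) = sqrt(-531280/2127) = 4*I*sqrt(70627035)/2127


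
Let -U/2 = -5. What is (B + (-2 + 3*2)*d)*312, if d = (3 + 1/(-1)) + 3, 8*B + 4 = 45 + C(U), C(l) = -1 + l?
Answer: 8190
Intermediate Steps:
U = 10 (U = -2*(-5) = 10)
B = 25/4 (B = -½ + (45 + (-1 + 10))/8 = -½ + (45 + 9)/8 = -½ + (⅛)*54 = -½ + 27/4 = 25/4 ≈ 6.2500)
d = 5 (d = (3 - 1) + 3 = 2 + 3 = 5)
(B + (-2 + 3*2)*d)*312 = (25/4 + (-2 + 3*2)*5)*312 = (25/4 + (-2 + 6)*5)*312 = (25/4 + 4*5)*312 = (25/4 + 20)*312 = (105/4)*312 = 8190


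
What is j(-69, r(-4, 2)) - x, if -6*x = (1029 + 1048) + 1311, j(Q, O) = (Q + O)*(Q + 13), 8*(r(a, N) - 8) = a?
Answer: 12026/3 ≈ 4008.7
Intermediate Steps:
r(a, N) = 8 + a/8
j(Q, O) = (13 + Q)*(O + Q) (j(Q, O) = (O + Q)*(13 + Q) = (13 + Q)*(O + Q))
x = -1694/3 (x = -((1029 + 1048) + 1311)/6 = -(2077 + 1311)/6 = -⅙*3388 = -1694/3 ≈ -564.67)
j(-69, r(-4, 2)) - x = ((-69)² + 13*(8 + (⅛)*(-4)) + 13*(-69) + (8 + (⅛)*(-4))*(-69)) - 1*(-1694/3) = (4761 + 13*(8 - ½) - 897 + (8 - ½)*(-69)) + 1694/3 = (4761 + 13*(15/2) - 897 + (15/2)*(-69)) + 1694/3 = (4761 + 195/2 - 897 - 1035/2) + 1694/3 = 3444 + 1694/3 = 12026/3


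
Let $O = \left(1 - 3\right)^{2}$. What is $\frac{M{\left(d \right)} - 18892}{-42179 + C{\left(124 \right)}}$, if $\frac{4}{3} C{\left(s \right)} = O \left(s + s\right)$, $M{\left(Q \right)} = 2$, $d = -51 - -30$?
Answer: $\frac{3778}{8287} \approx 0.45589$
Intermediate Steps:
$O = 4$ ($O = \left(-2\right)^{2} = 4$)
$d = -21$ ($d = -51 + 30 = -21$)
$C{\left(s \right)} = 6 s$ ($C{\left(s \right)} = \frac{3 \cdot 4 \left(s + s\right)}{4} = \frac{3 \cdot 4 \cdot 2 s}{4} = \frac{3 \cdot 8 s}{4} = 6 s$)
$\frac{M{\left(d \right)} - 18892}{-42179 + C{\left(124 \right)}} = \frac{2 - 18892}{-42179 + 6 \cdot 124} = - \frac{18890}{-42179 + 744} = - \frac{18890}{-41435} = \left(-18890\right) \left(- \frac{1}{41435}\right) = \frac{3778}{8287}$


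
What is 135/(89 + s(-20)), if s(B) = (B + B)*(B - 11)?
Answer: 45/443 ≈ 0.10158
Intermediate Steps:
s(B) = 2*B*(-11 + B) (s(B) = (2*B)*(-11 + B) = 2*B*(-11 + B))
135/(89 + s(-20)) = 135/(89 + 2*(-20)*(-11 - 20)) = 135/(89 + 2*(-20)*(-31)) = 135/(89 + 1240) = 135/1329 = 135*(1/1329) = 45/443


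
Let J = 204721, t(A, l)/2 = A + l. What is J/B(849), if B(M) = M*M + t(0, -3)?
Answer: 204721/720795 ≈ 0.28402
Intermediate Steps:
t(A, l) = 2*A + 2*l (t(A, l) = 2*(A + l) = 2*A + 2*l)
B(M) = -6 + M² (B(M) = M*M + (2*0 + 2*(-3)) = M² + (0 - 6) = M² - 6 = -6 + M²)
J/B(849) = 204721/(-6 + 849²) = 204721/(-6 + 720801) = 204721/720795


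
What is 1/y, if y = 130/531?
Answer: 531/130 ≈ 4.0846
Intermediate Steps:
y = 130/531 (y = 130*(1/531) = 130/531 ≈ 0.24482)
1/y = 1/(130/531) = 531/130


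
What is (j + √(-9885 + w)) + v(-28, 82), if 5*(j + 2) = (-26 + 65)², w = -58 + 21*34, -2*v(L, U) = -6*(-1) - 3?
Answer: 3007/10 + I*√9229 ≈ 300.7 + 96.068*I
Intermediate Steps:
v(L, U) = -3/2 (v(L, U) = -(-6*(-1) - 3)/2 = -(6 - 3)/2 = -½*3 = -3/2)
w = 656 (w = -58 + 714 = 656)
j = 1511/5 (j = -2 + (-26 + 65)²/5 = -2 + (⅕)*39² = -2 + (⅕)*1521 = -2 + 1521/5 = 1511/5 ≈ 302.20)
(j + √(-9885 + w)) + v(-28, 82) = (1511/5 + √(-9885 + 656)) - 3/2 = (1511/5 + √(-9229)) - 3/2 = (1511/5 + I*√9229) - 3/2 = 3007/10 + I*√9229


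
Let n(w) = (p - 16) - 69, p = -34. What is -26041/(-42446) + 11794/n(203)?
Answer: -497509245/5051074 ≈ -98.496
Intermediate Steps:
n(w) = -119 (n(w) = (-34 - 16) - 69 = -50 - 69 = -119)
-26041/(-42446) + 11794/n(203) = -26041/(-42446) + 11794/(-119) = -26041*(-1/42446) + 11794*(-1/119) = 26041/42446 - 11794/119 = -497509245/5051074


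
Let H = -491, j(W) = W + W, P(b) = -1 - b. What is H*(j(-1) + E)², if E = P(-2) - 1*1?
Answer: -1964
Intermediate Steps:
E = 0 (E = (-1 - 1*(-2)) - 1*1 = (-1 + 2) - 1 = 1 - 1 = 0)
j(W) = 2*W
H*(j(-1) + E)² = -491*(2*(-1) + 0)² = -491*(-2 + 0)² = -491*(-2)² = -491*4 = -1964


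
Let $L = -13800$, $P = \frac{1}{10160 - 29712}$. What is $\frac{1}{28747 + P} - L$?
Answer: $\frac{7756446552952}{562061343} \approx 13800.0$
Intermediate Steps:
$P = - \frac{1}{19552}$ ($P = \frac{1}{-19552} = - \frac{1}{19552} \approx -5.1146 \cdot 10^{-5}$)
$\frac{1}{28747 + P} - L = \frac{1}{28747 - \frac{1}{19552}} - -13800 = \frac{1}{\frac{562061343}{19552}} + 13800 = \frac{19552}{562061343} + 13800 = \frac{7756446552952}{562061343}$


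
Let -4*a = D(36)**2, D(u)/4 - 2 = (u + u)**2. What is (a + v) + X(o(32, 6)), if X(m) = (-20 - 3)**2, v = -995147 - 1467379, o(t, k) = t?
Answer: -110040381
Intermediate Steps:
v = -2462526
D(u) = 8 + 16*u**2 (D(u) = 8 + 4*(u + u)**2 = 8 + 4*(2*u)**2 = 8 + 4*(4*u**2) = 8 + 16*u**2)
X(m) = 529 (X(m) = (-23)**2 = 529)
a = -107578384 (a = -(8 + 16*36**2)**2/4 = -(8 + 16*1296)**2/4 = -(8 + 20736)**2/4 = -1/4*20744**2 = -1/4*430313536 = -107578384)
(a + v) + X(o(32, 6)) = (-107578384 - 2462526) + 529 = -110040910 + 529 = -110040381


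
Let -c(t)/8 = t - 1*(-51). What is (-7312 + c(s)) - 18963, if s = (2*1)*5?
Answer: -26763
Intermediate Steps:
s = 10 (s = 2*5 = 10)
c(t) = -408 - 8*t (c(t) = -8*(t - 1*(-51)) = -8*(t + 51) = -8*(51 + t) = -408 - 8*t)
(-7312 + c(s)) - 18963 = (-7312 + (-408 - 8*10)) - 18963 = (-7312 + (-408 - 80)) - 18963 = (-7312 - 488) - 18963 = -7800 - 18963 = -26763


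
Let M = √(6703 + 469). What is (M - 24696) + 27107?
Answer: 2411 + 2*√1793 ≈ 2495.7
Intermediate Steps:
M = 2*√1793 (M = √7172 = 2*√1793 ≈ 84.688)
(M - 24696) + 27107 = (2*√1793 - 24696) + 27107 = (-24696 + 2*√1793) + 27107 = 2411 + 2*√1793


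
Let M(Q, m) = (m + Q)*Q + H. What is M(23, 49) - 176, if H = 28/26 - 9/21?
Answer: 134739/91 ≈ 1480.6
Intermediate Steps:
H = 59/91 (H = 28*(1/26) - 9*1/21 = 14/13 - 3/7 = 59/91 ≈ 0.64835)
M(Q, m) = 59/91 + Q*(Q + m) (M(Q, m) = (m + Q)*Q + 59/91 = (Q + m)*Q + 59/91 = Q*(Q + m) + 59/91 = 59/91 + Q*(Q + m))
M(23, 49) - 176 = (59/91 + 23**2 + 23*49) - 176 = (59/91 + 529 + 1127) - 176 = 150755/91 - 176 = 134739/91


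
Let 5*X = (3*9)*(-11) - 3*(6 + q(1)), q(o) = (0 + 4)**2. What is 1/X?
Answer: -5/363 ≈ -0.013774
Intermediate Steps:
q(o) = 16 (q(o) = 4**2 = 16)
X = -363/5 (X = ((3*9)*(-11) - 3*(6 + 16))/5 = (27*(-11) - 3*22)/5 = (-297 - 66)/5 = (1/5)*(-363) = -363/5 ≈ -72.600)
1/X = 1/(-363/5) = -5/363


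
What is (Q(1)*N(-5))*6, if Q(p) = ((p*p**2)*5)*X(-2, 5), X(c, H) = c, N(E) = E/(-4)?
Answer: -75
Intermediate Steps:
N(E) = -E/4 (N(E) = E*(-1/4) = -E/4)
Q(p) = -10*p**3 (Q(p) = ((p*p**2)*5)*(-2) = (p**3*5)*(-2) = (5*p**3)*(-2) = -10*p**3)
(Q(1)*N(-5))*6 = ((-10*1**3)*(-1/4*(-5)))*6 = (-10*1*(5/4))*6 = -10*5/4*6 = -25/2*6 = -75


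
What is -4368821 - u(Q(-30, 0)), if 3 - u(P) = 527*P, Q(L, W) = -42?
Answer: -4390958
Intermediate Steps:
u(P) = 3 - 527*P
-4368821 - u(Q(-30, 0)) = -4368821 - (3 - 527*(-42)) = -4368821 - (3 + 22134) = -4368821 - 1*22137 = -4368821 - 22137 = -4390958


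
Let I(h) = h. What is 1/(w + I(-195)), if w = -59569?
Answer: -1/59764 ≈ -1.6732e-5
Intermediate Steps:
1/(w + I(-195)) = 1/(-59569 - 195) = 1/(-59764) = -1/59764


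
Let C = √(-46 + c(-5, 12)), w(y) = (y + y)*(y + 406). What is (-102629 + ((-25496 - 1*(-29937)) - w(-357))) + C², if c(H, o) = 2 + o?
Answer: -63234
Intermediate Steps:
w(y) = 2*y*(406 + y) (w(y) = (2*y)*(406 + y) = 2*y*(406 + y))
C = 4*I*√2 (C = √(-46 + (2 + 12)) = √(-46 + 14) = √(-32) = 4*I*√2 ≈ 5.6569*I)
(-102629 + ((-25496 - 1*(-29937)) - w(-357))) + C² = (-102629 + ((-25496 - 1*(-29937)) - 2*(-357)*(406 - 357))) + (4*I*√2)² = (-102629 + ((-25496 + 29937) - 2*(-357)*49)) - 32 = (-102629 + (4441 - 1*(-34986))) - 32 = (-102629 + (4441 + 34986)) - 32 = (-102629 + 39427) - 32 = -63202 - 32 = -63234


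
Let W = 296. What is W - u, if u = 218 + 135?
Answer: -57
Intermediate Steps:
u = 353
W - u = 296 - 1*353 = 296 - 353 = -57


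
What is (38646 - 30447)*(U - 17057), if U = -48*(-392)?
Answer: 14422041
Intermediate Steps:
U = 18816
(38646 - 30447)*(U - 17057) = (38646 - 30447)*(18816 - 17057) = 8199*1759 = 14422041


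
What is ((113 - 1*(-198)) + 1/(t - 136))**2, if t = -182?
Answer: 9780616609/101124 ≈ 96719.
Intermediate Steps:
((113 - 1*(-198)) + 1/(t - 136))**2 = ((113 - 1*(-198)) + 1/(-182 - 136))**2 = ((113 + 198) + 1/(-318))**2 = (311 - 1/318)**2 = (98897/318)**2 = 9780616609/101124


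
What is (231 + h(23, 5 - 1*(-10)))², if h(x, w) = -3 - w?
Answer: 45369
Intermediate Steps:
(231 + h(23, 5 - 1*(-10)))² = (231 + (-3 - (5 - 1*(-10))))² = (231 + (-3 - (5 + 10)))² = (231 + (-3 - 1*15))² = (231 + (-3 - 15))² = (231 - 18)² = 213² = 45369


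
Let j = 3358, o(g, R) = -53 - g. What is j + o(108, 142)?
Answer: 3197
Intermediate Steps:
j + o(108, 142) = 3358 + (-53 - 1*108) = 3358 + (-53 - 108) = 3358 - 161 = 3197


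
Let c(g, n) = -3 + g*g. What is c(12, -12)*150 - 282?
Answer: 20868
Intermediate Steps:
c(g, n) = -3 + g²
c(12, -12)*150 - 282 = (-3 + 12²)*150 - 282 = (-3 + 144)*150 - 282 = 141*150 - 282 = 21150 - 282 = 20868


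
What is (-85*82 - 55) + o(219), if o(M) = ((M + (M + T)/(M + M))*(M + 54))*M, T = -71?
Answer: 13106530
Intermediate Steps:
o(M) = M*(54 + M)*(M + (-71 + M)/(2*M)) (o(M) = ((M + (M - 71)/(M + M))*(M + 54))*M = ((M + (-71 + M)/((2*M)))*(54 + M))*M = ((M + (-71 + M)*(1/(2*M)))*(54 + M))*M = ((M + (-71 + M)/(2*M))*(54 + M))*M = ((54 + M)*(M + (-71 + M)/(2*M)))*M = M*(54 + M)*(M + (-71 + M)/(2*M)))
(-85*82 - 55) + o(219) = (-85*82 - 55) + (-1917 + 219³ - 17/2*219 + (109/2)*219²) = (-6970 - 55) + (-1917 + 10503459 - 3723/2 + (109/2)*47961) = -7025 + (-1917 + 10503459 - 3723/2 + 5227749/2) = -7025 + 13113555 = 13106530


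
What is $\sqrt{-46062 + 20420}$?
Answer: $i \sqrt{25642} \approx 160.13 i$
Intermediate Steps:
$\sqrt{-46062 + 20420} = \sqrt{-25642} = i \sqrt{25642}$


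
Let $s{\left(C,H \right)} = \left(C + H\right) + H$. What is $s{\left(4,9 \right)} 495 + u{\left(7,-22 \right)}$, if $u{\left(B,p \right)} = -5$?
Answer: $10885$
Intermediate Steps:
$s{\left(C,H \right)} = C + 2 H$
$s{\left(4,9 \right)} 495 + u{\left(7,-22 \right)} = \left(4 + 2 \cdot 9\right) 495 - 5 = \left(4 + 18\right) 495 - 5 = 22 \cdot 495 - 5 = 10890 - 5 = 10885$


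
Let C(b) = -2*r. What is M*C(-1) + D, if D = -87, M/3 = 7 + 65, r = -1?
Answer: 345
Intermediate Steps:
C(b) = 2 (C(b) = -2*(-1) = 2)
M = 216 (M = 3*(7 + 65) = 3*72 = 216)
M*C(-1) + D = 216*2 - 87 = 432 - 87 = 345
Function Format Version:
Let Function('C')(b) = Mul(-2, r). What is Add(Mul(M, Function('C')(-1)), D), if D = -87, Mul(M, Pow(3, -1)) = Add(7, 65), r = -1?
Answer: 345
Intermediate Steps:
Function('C')(b) = 2 (Function('C')(b) = Mul(-2, -1) = 2)
M = 216 (M = Mul(3, Add(7, 65)) = Mul(3, 72) = 216)
Add(Mul(M, Function('C')(-1)), D) = Add(Mul(216, 2), -87) = Add(432, -87) = 345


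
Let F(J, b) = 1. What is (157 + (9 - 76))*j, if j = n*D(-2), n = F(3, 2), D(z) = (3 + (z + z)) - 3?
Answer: -360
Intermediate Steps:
D(z) = 2*z (D(z) = (3 + 2*z) - 3 = 2*z)
n = 1
j = -4 (j = 1*(2*(-2)) = 1*(-4) = -4)
(157 + (9 - 76))*j = (157 + (9 - 76))*(-4) = (157 - 67)*(-4) = 90*(-4) = -360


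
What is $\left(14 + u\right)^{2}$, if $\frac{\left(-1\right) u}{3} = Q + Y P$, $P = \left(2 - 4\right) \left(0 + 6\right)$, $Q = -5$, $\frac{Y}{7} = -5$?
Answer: $1515361$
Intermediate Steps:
$Y = -35$ ($Y = 7 \left(-5\right) = -35$)
$P = -12$ ($P = \left(-2\right) 6 = -12$)
$u = -1245$ ($u = - 3 \left(-5 - -420\right) = - 3 \left(-5 + 420\right) = \left(-3\right) 415 = -1245$)
$\left(14 + u\right)^{2} = \left(14 - 1245\right)^{2} = \left(-1231\right)^{2} = 1515361$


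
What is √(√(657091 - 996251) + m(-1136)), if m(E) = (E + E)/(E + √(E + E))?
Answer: √(568/(284 - I*√142) + 2*I*√84790) ≈ 17.095 + 17.036*I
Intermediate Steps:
m(E) = 2*E/(E + √2*√E) (m(E) = (2*E)/(E + √(2*E)) = (2*E)/(E + √2*√E) = 2*E/(E + √2*√E))
√(√(657091 - 996251) + m(-1136)) = √(√(657091 - 996251) + 2*(-1136)/(-1136 + √2*√(-1136))) = √(√(-339160) + 2*(-1136)/(-1136 + √2*(4*I*√71))) = √(2*I*√84790 + 2*(-1136)/(-1136 + 4*I*√142)) = √(2*I*√84790 - 2272/(-1136 + 4*I*√142)) = √(-2272/(-1136 + 4*I*√142) + 2*I*√84790)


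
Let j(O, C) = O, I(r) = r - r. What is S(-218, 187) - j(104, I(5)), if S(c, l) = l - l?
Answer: -104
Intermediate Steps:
I(r) = 0
S(c, l) = 0
S(-218, 187) - j(104, I(5)) = 0 - 1*104 = 0 - 104 = -104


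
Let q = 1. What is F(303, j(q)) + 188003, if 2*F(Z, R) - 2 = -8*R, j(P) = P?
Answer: 188000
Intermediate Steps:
F(Z, R) = 1 - 4*R (F(Z, R) = 1 + (-8*R)/2 = 1 - 4*R)
F(303, j(q)) + 188003 = (1 - 4*1) + 188003 = (1 - 4) + 188003 = -3 + 188003 = 188000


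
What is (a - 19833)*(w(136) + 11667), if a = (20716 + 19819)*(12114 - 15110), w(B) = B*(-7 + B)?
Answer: -3548046725223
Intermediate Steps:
a = -121442860 (a = 40535*(-2996) = -121442860)
(a - 19833)*(w(136) + 11667) = (-121442860 - 19833)*(136*(-7 + 136) + 11667) = -121462693*(136*129 + 11667) = -121462693*(17544 + 11667) = -121462693*29211 = -3548046725223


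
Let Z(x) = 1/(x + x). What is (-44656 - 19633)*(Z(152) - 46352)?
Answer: 905896749023/304 ≈ 2.9799e+9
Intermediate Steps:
Z(x) = 1/(2*x)
(-44656 - 19633)*(Z(152) - 46352) = (-44656 - 19633)*((1/2)/152 - 46352) = -64289*((1/2)*(1/152) - 46352) = -64289*(1/304 - 46352) = -64289*(-14091007/304) = 905896749023/304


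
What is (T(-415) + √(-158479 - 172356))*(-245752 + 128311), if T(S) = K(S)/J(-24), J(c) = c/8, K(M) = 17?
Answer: 665499 - 117441*I*√330835 ≈ 6.655e+5 - 6.755e+7*I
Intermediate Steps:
J(c) = c/8 (J(c) = c*(⅛) = c/8)
T(S) = -17/3 (T(S) = 17/(((⅛)*(-24))) = 17/(-3) = 17*(-⅓) = -17/3)
(T(-415) + √(-158479 - 172356))*(-245752 + 128311) = (-17/3 + √(-158479 - 172356))*(-245752 + 128311) = (-17/3 + √(-330835))*(-117441) = (-17/3 + I*√330835)*(-117441) = 665499 - 117441*I*√330835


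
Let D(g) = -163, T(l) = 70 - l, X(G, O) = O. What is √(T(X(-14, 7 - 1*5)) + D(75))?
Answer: I*√95 ≈ 9.7468*I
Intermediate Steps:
√(T(X(-14, 7 - 1*5)) + D(75)) = √((70 - (7 - 1*5)) - 163) = √((70 - (7 - 5)) - 163) = √((70 - 1*2) - 163) = √((70 - 2) - 163) = √(68 - 163) = √(-95) = I*√95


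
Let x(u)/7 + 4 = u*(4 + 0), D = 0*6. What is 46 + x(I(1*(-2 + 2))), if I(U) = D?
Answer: 18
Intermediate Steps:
D = 0
I(U) = 0
x(u) = -28 + 28*u (x(u) = -28 + 7*(u*(4 + 0)) = -28 + 7*(u*4) = -28 + 7*(4*u) = -28 + 28*u)
46 + x(I(1*(-2 + 2))) = 46 + (-28 + 28*0) = 46 + (-28 + 0) = 46 - 28 = 18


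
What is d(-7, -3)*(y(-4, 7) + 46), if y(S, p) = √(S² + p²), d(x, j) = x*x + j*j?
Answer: 2668 + 58*√65 ≈ 3135.6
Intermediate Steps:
d(x, j) = j² + x² (d(x, j) = x² + j² = j² + x²)
d(-7, -3)*(y(-4, 7) + 46) = ((-3)² + (-7)²)*(√((-4)² + 7²) + 46) = (9 + 49)*(√(16 + 49) + 46) = 58*(√65 + 46) = 58*(46 + √65) = 2668 + 58*√65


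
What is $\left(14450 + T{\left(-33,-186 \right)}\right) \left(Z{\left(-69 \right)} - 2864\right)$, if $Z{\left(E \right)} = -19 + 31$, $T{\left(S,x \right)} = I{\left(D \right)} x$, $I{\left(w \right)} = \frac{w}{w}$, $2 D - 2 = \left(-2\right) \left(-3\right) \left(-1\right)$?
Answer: $-40680928$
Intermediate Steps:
$D = -2$ ($D = 1 + \frac{\left(-2\right) \left(-3\right) \left(-1\right)}{2} = 1 + \frac{6 \left(-1\right)}{2} = 1 + \frac{1}{2} \left(-6\right) = 1 - 3 = -2$)
$I{\left(w \right)} = 1$
$T{\left(S,x \right)} = x$ ($T{\left(S,x \right)} = 1 x = x$)
$Z{\left(E \right)} = 12$
$\left(14450 + T{\left(-33,-186 \right)}\right) \left(Z{\left(-69 \right)} - 2864\right) = \left(14450 - 186\right) \left(12 - 2864\right) = 14264 \left(-2852\right) = -40680928$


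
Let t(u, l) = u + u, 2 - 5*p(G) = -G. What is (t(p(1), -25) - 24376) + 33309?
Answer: 44671/5 ≈ 8934.2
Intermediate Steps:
p(G) = ⅖ + G/5 (p(G) = ⅖ - (-1)*G/5 = ⅖ + G/5)
t(u, l) = 2*u
(t(p(1), -25) - 24376) + 33309 = (2*(⅖ + (⅕)*1) - 24376) + 33309 = (2*(⅖ + ⅕) - 24376) + 33309 = (2*(⅗) - 24376) + 33309 = (6/5 - 24376) + 33309 = -121874/5 + 33309 = 44671/5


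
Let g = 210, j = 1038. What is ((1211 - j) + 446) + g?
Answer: 829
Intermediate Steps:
((1211 - j) + 446) + g = ((1211 - 1*1038) + 446) + 210 = ((1211 - 1038) + 446) + 210 = (173 + 446) + 210 = 619 + 210 = 829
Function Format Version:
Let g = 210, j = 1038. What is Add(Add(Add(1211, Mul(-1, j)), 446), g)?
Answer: 829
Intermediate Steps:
Add(Add(Add(1211, Mul(-1, j)), 446), g) = Add(Add(Add(1211, Mul(-1, 1038)), 446), 210) = Add(Add(Add(1211, -1038), 446), 210) = Add(Add(173, 446), 210) = Add(619, 210) = 829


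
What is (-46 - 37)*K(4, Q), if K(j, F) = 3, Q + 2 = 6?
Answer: -249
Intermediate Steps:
Q = 4 (Q = -2 + 6 = 4)
(-46 - 37)*K(4, Q) = (-46 - 37)*3 = -83*3 = -249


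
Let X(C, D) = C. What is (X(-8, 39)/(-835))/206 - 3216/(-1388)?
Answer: 69149408/29843735 ≈ 2.3171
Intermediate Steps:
(X(-8, 39)/(-835))/206 - 3216/(-1388) = -8/(-835)/206 - 3216/(-1388) = -8*(-1/835)*(1/206) - 3216*(-1/1388) = (8/835)*(1/206) + 804/347 = 4/86005 + 804/347 = 69149408/29843735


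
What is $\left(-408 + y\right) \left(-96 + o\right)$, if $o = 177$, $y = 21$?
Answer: $-31347$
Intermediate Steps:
$\left(-408 + y\right) \left(-96 + o\right) = \left(-408 + 21\right) \left(-96 + 177\right) = \left(-387\right) 81 = -31347$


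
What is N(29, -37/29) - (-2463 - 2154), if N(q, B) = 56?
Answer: 4673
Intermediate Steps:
N(29, -37/29) - (-2463 - 2154) = 56 - (-2463 - 2154) = 56 - 1*(-4617) = 56 + 4617 = 4673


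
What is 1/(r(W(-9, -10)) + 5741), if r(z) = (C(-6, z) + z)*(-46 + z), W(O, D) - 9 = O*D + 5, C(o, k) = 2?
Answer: 1/11889 ≈ 8.4111e-5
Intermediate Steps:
W(O, D) = 14 + D*O (W(O, D) = 9 + (O*D + 5) = 9 + (D*O + 5) = 9 + (5 + D*O) = 14 + D*O)
r(z) = (-46 + z)*(2 + z) (r(z) = (2 + z)*(-46 + z) = (-46 + z)*(2 + z))
1/(r(W(-9, -10)) + 5741) = 1/((-92 + (14 - 10*(-9))**2 - 44*(14 - 10*(-9))) + 5741) = 1/((-92 + (14 + 90)**2 - 44*(14 + 90)) + 5741) = 1/((-92 + 104**2 - 44*104) + 5741) = 1/((-92 + 10816 - 4576) + 5741) = 1/(6148 + 5741) = 1/11889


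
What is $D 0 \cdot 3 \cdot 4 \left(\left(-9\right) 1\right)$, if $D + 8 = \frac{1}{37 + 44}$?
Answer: $0$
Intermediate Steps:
$D = - \frac{647}{81}$ ($D = -8 + \frac{1}{37 + 44} = -8 + \frac{1}{81} = - \frac{647}{81} \approx -7.9877$)
$D 0 \cdot 3 \cdot 4 \left(\left(-9\right) 1\right) = - \frac{647 \cdot 0 \cdot 3 \cdot 4}{81} \left(\left(-9\right) 1\right) = - \frac{647 \cdot 0 \cdot 4}{81} \left(-9\right) = \left(- \frac{647}{81}\right) 0 \left(-9\right) = 0 \left(-9\right) = 0$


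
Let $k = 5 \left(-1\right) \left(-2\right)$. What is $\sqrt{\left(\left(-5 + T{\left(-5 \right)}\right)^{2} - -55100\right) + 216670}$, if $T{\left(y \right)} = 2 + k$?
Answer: $\sqrt{271819} \approx 521.36$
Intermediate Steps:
$k = 10$ ($k = \left(-5\right) \left(-2\right) = 10$)
$T{\left(y \right)} = 12$ ($T{\left(y \right)} = 2 + 10 = 12$)
$\sqrt{\left(\left(-5 + T{\left(-5 \right)}\right)^{2} - -55100\right) + 216670} = \sqrt{\left(\left(-5 + 12\right)^{2} - -55100\right) + 216670} = \sqrt{\left(7^{2} + 55100\right) + 216670} = \sqrt{\left(49 + 55100\right) + 216670} = \sqrt{55149 + 216670} = \sqrt{271819}$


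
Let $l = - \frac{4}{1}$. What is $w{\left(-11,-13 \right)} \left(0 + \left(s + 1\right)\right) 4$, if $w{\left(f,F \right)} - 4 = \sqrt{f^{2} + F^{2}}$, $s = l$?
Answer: $-48 - 12 \sqrt{290} \approx -252.35$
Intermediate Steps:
$l = -4$ ($l = \left(-4\right) 1 = -4$)
$s = -4$
$w{\left(f,F \right)} = 4 + \sqrt{F^{2} + f^{2}}$ ($w{\left(f,F \right)} = 4 + \sqrt{f^{2} + F^{2}} = 4 + \sqrt{F^{2} + f^{2}}$)
$w{\left(-11,-13 \right)} \left(0 + \left(s + 1\right)\right) 4 = \left(4 + \sqrt{\left(-13\right)^{2} + \left(-11\right)^{2}}\right) \left(0 + \left(-4 + 1\right)\right) 4 = \left(4 + \sqrt{169 + 121}\right) \left(0 - 3\right) 4 = \left(4 + \sqrt{290}\right) \left(\left(-3\right) 4\right) = \left(4 + \sqrt{290}\right) \left(-12\right) = -48 - 12 \sqrt{290}$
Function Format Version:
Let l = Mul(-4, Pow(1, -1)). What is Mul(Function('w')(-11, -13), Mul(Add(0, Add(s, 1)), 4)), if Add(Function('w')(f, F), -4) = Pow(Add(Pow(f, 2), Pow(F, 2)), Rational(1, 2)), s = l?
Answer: Add(-48, Mul(-12, Pow(290, Rational(1, 2)))) ≈ -252.35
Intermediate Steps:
l = -4 (l = Mul(-4, 1) = -4)
s = -4
Function('w')(f, F) = Add(4, Pow(Add(Pow(F, 2), Pow(f, 2)), Rational(1, 2))) (Function('w')(f, F) = Add(4, Pow(Add(Pow(f, 2), Pow(F, 2)), Rational(1, 2))) = Add(4, Pow(Add(Pow(F, 2), Pow(f, 2)), Rational(1, 2))))
Mul(Function('w')(-11, -13), Mul(Add(0, Add(s, 1)), 4)) = Mul(Add(4, Pow(Add(Pow(-13, 2), Pow(-11, 2)), Rational(1, 2))), Mul(Add(0, Add(-4, 1)), 4)) = Mul(Add(4, Pow(Add(169, 121), Rational(1, 2))), Mul(Add(0, -3), 4)) = Mul(Add(4, Pow(290, Rational(1, 2))), Mul(-3, 4)) = Mul(Add(4, Pow(290, Rational(1, 2))), -12) = Add(-48, Mul(-12, Pow(290, Rational(1, 2))))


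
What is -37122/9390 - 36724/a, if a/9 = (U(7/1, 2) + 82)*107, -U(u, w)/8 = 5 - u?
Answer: -320682499/73847655 ≈ -4.3425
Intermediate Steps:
U(u, w) = -40 + 8*u (U(u, w) = -8*(5 - u) = -40 + 8*u)
a = 94374 (a = 9*(((-40 + 8*(7/1)) + 82)*107) = 9*(((-40 + 8*(7*1)) + 82)*107) = 9*(((-40 + 8*7) + 82)*107) = 9*(((-40 + 56) + 82)*107) = 9*((16 + 82)*107) = 9*(98*107) = 9*10486 = 94374)
-37122/9390 - 36724/a = -37122/9390 - 36724/94374 = -37122*1/9390 - 36724*1/94374 = -6187/1565 - 18362/47187 = -320682499/73847655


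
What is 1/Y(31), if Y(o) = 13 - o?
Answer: -1/18 ≈ -0.055556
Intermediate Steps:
1/Y(31) = 1/(13 - 1*31) = 1/(13 - 31) = 1/(-18) = -1/18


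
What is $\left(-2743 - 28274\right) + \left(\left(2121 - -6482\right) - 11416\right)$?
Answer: $-33830$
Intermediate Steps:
$\left(-2743 - 28274\right) + \left(\left(2121 - -6482\right) - 11416\right) = -31017 + \left(\left(2121 + 6482\right) - 11416\right) = -31017 + \left(8603 - 11416\right) = -31017 - 2813 = -33830$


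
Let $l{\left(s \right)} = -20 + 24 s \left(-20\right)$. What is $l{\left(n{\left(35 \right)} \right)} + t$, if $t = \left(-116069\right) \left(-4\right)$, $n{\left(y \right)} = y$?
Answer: $447456$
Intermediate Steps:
$l{\left(s \right)} = -20 - 480 s$
$t = 464276$
$l{\left(n{\left(35 \right)} \right)} + t = \left(-20 - 16800\right) + 464276 = -16820 + 464276 = 447456$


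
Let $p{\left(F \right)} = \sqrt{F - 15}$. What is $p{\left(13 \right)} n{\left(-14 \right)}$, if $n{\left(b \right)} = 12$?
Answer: $12 i \sqrt{2} \approx 16.971 i$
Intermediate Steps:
$p{\left(F \right)} = \sqrt{-15 + F}$
$p{\left(13 \right)} n{\left(-14 \right)} = \sqrt{-15 + 13} \cdot 12 = \sqrt{-2} \cdot 12 = i \sqrt{2} \cdot 12 = 12 i \sqrt{2}$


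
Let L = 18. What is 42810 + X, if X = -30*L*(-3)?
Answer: 44430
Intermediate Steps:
X = 1620 (X = -30*18*(-3) = -540*(-3) = 1620)
42810 + X = 42810 + 1620 = 44430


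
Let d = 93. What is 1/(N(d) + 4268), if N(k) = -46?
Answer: 1/4222 ≈ 0.00023685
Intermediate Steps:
1/(N(d) + 4268) = 1/(-46 + 4268) = 1/4222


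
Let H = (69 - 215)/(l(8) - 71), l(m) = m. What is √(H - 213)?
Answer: I*√92911/21 ≈ 14.515*I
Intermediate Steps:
H = 146/63 (H = (69 - 215)/(8 - 71) = -146/(-63) = -146*(-1/63) = 146/63 ≈ 2.3175)
√(H - 213) = √(146/63 - 213) = √(-13273/63) = I*√92911/21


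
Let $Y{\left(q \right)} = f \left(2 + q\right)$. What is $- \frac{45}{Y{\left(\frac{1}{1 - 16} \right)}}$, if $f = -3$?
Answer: $\frac{225}{29} \approx 7.7586$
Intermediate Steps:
$Y{\left(q \right)} = -6 - 3 q$ ($Y{\left(q \right)} = - 3 \left(2 + q\right) = -6 - 3 q$)
$- \frac{45}{Y{\left(\frac{1}{1 - 16} \right)}} = - \frac{45}{-6 - \frac{3}{1 - 16}} = - \frac{45}{-6 - \frac{3}{-15}} = - \frac{45}{-6 - - \frac{1}{5}} = - \frac{45}{-6 + \frac{1}{5}} = - \frac{45}{- \frac{29}{5}} = \left(-45\right) \left(- \frac{5}{29}\right) = \frac{225}{29}$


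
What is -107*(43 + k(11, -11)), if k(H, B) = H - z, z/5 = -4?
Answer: -7918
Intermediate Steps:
z = -20 (z = 5*(-4) = -20)
k(H, B) = 20 + H (k(H, B) = H - 1*(-20) = H + 20 = 20 + H)
-107*(43 + k(11, -11)) = -107*(43 + (20 + 11)) = -107*(43 + 31) = -107*74 = -7918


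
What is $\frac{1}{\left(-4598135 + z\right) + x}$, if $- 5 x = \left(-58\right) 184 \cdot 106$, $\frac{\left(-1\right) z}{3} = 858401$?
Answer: $- \frac{5}{34735458} \approx -1.4395 \cdot 10^{-7}$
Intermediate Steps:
$z = -2575203$ ($z = \left(-3\right) 858401 = -2575203$)
$x = \frac{1131232}{5}$ ($x = - \frac{\left(-58\right) 184 \cdot 106}{5} = - \frac{\left(-10672\right) 106}{5} = \left(- \frac{1}{5}\right) \left(-1131232\right) = \frac{1131232}{5} \approx 2.2625 \cdot 10^{5}$)
$\frac{1}{\left(-4598135 + z\right) + x} = \frac{1}{\left(-4598135 - 2575203\right) + \frac{1131232}{5}} = \frac{1}{-7173338 + \frac{1131232}{5}} = \frac{1}{- \frac{34735458}{5}} = - \frac{5}{34735458}$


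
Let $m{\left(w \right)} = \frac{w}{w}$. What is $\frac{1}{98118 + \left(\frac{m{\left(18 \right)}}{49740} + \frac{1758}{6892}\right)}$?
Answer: $\frac{85702020}{8408932660813} \approx 1.0192 \cdot 10^{-5}$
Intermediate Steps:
$m{\left(w \right)} = 1$
$\frac{1}{98118 + \left(\frac{m{\left(18 \right)}}{49740} + \frac{1758}{6892}\right)} = \frac{1}{98118 + \left(1 \cdot \frac{1}{49740} + \frac{1758}{6892}\right)} = \frac{1}{98118 + \left(1 \cdot \frac{1}{49740} + 1758 \cdot \frac{1}{6892}\right)} = \frac{1}{98118 + \left(\frac{1}{49740} + \frac{879}{3446}\right)} = \frac{1}{98118 + \frac{21862453}{85702020}} = \frac{1}{\frac{8408932660813}{85702020}} = \frac{85702020}{8408932660813}$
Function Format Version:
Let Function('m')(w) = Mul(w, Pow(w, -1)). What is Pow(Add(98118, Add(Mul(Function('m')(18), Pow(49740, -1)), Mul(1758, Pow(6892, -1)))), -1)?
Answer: Rational(85702020, 8408932660813) ≈ 1.0192e-5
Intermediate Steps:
Function('m')(w) = 1
Pow(Add(98118, Add(Mul(Function('m')(18), Pow(49740, -1)), Mul(1758, Pow(6892, -1)))), -1) = Pow(Add(98118, Add(Mul(1, Pow(49740, -1)), Mul(1758, Pow(6892, -1)))), -1) = Pow(Add(98118, Add(Mul(1, Rational(1, 49740)), Mul(1758, Rational(1, 6892)))), -1) = Pow(Add(98118, Add(Rational(1, 49740), Rational(879, 3446))), -1) = Pow(Add(98118, Rational(21862453, 85702020)), -1) = Pow(Rational(8408932660813, 85702020), -1) = Rational(85702020, 8408932660813)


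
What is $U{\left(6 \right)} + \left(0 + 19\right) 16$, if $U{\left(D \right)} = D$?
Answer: $310$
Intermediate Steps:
$U{\left(6 \right)} + \left(0 + 19\right) 16 = 6 + \left(0 + 19\right) 16 = 6 + 19 \cdot 16 = 6 + 304 = 310$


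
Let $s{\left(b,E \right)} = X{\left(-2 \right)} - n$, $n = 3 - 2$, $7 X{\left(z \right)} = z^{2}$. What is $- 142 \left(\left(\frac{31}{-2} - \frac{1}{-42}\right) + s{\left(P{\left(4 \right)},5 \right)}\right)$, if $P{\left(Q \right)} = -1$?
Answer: $\frac{47428}{21} \approx 2258.5$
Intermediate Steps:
$X{\left(z \right)} = \frac{z^{2}}{7}$
$n = 1$
$s{\left(b,E \right)} = - \frac{3}{7}$ ($s{\left(b,E \right)} = \frac{\left(-2\right)^{2}}{7} - 1 = \frac{1}{7} \cdot 4 - 1 = \frac{4}{7} - 1 = - \frac{3}{7}$)
$- 142 \left(\left(\frac{31}{-2} - \frac{1}{-42}\right) + s{\left(P{\left(4 \right)},5 \right)}\right) = - 142 \left(\left(\frac{31}{-2} - \frac{1}{-42}\right) - \frac{3}{7}\right) = - 142 \left(\left(31 \left(- \frac{1}{2}\right) - - \frac{1}{42}\right) - \frac{3}{7}\right) = - 142 \left(\left(- \frac{31}{2} + \frac{1}{42}\right) - \frac{3}{7}\right) = - 142 \left(- \frac{325}{21} - \frac{3}{7}\right) = \left(-142\right) \left(- \frac{334}{21}\right) = \frac{47428}{21}$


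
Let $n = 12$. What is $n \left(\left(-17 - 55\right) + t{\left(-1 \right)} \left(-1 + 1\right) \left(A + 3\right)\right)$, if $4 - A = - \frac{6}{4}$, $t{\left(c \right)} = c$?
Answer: $-864$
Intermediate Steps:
$A = \frac{11}{2}$ ($A = 4 - - \frac{6}{4} = 4 - \left(-1\right) \frac{3}{2} = 4 - - \frac{3}{2} = 4 + \frac{3}{2} = \frac{11}{2} \approx 5.5$)
$n \left(\left(-17 - 55\right) + t{\left(-1 \right)} \left(-1 + 1\right) \left(A + 3\right)\right) = 12 \left(\left(-17 - 55\right) + - (-1 + 1) \left(\frac{11}{2} + 3\right)\right) = 12 \left(-72 + \left(-1\right) 0 \cdot \frac{17}{2}\right) = 12 \left(-72 + 0 \cdot \frac{17}{2}\right) = 12 \left(-72 + 0\right) = 12 \left(-72\right) = -864$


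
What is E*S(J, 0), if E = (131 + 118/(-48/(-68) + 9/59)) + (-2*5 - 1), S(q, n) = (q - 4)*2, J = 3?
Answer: -443348/861 ≈ -514.92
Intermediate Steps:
S(q, n) = -8 + 2*q (S(q, n) = (-4 + q)*2 = -8 + 2*q)
E = 221674/861 (E = (131 + 118/(-48*(-1/68) + 9*(1/59))) + (-10 - 1) = (131 + 118/(12/17 + 9/59)) - 11 = (131 + 118/(861/1003)) - 11 = (131 + 118*(1003/861)) - 11 = (131 + 118354/861) - 11 = 231145/861 - 11 = 221674/861 ≈ 257.46)
E*S(J, 0) = 221674*(-8 + 2*3)/861 = 221674*(-8 + 6)/861 = (221674/861)*(-2) = -443348/861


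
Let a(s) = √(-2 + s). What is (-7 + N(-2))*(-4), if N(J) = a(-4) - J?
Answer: 20 - 4*I*√6 ≈ 20.0 - 9.798*I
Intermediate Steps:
N(J) = -J + I*√6 (N(J) = √(-2 - 4) - J = √(-6) - J = I*√6 - J = -J + I*√6)
(-7 + N(-2))*(-4) = (-7 + (-1*(-2) + I*√6))*(-4) = (-7 + (2 + I*√6))*(-4) = (-5 + I*√6)*(-4) = 20 - 4*I*√6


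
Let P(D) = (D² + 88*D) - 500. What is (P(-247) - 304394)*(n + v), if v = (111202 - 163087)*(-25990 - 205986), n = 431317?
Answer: -3197148780678817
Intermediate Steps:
P(D) = -500 + D² + 88*D
v = 12036074760 (v = -51885*(-231976) = 12036074760)
(P(-247) - 304394)*(n + v) = ((-500 + (-247)² + 88*(-247)) - 304394)*(431317 + 12036074760) = ((-500 + 61009 - 21736) - 304394)*12036506077 = (38773 - 304394)*12036506077 = -265621*12036506077 = -3197148780678817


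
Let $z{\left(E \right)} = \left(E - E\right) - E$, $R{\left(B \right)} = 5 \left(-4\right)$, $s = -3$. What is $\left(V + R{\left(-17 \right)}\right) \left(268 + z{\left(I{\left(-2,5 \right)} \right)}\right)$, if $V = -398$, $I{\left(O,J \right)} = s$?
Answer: $-113278$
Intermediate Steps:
$I{\left(O,J \right)} = -3$
$R{\left(B \right)} = -20$
$z{\left(E \right)} = - E$ ($z{\left(E \right)} = 0 - E = - E$)
$\left(V + R{\left(-17 \right)}\right) \left(268 + z{\left(I{\left(-2,5 \right)} \right)}\right) = \left(-398 - 20\right) \left(268 - -3\right) = - 418 \left(268 + 3\right) = \left(-418\right) 271 = -113278$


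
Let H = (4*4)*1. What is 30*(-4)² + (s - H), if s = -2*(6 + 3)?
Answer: 446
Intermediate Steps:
H = 16 (H = 16*1 = 16)
s = -18 (s = -2*9 = -18)
30*(-4)² + (s - H) = 30*(-4)² + (-18 - 1*16) = 30*16 + (-18 - 16) = 480 - 34 = 446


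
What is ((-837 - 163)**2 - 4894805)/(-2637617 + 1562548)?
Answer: 3894805/1075069 ≈ 3.6228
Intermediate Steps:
((-837 - 163)**2 - 4894805)/(-2637617 + 1562548) = ((-1000)**2 - 4894805)/(-1075069) = (1000000 - 4894805)*(-1/1075069) = -3894805*(-1/1075069) = 3894805/1075069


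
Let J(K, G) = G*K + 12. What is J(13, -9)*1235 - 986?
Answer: -130661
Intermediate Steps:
J(K, G) = 12 + G*K
J(13, -9)*1235 - 986 = (12 - 9*13)*1235 - 986 = (12 - 117)*1235 - 986 = -105*1235 - 986 = -129675 - 986 = -130661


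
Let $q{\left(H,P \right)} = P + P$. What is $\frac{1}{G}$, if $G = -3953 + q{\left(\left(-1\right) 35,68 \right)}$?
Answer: $- \frac{1}{3817} \approx -0.00026199$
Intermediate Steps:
$q{\left(H,P \right)} = 2 P$
$G = -3817$ ($G = -3953 + 2 \cdot 68 = -3953 + 136 = -3817$)
$\frac{1}{G} = \frac{1}{-3817} = - \frac{1}{3817}$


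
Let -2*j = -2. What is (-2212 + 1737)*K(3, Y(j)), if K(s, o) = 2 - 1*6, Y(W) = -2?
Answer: 1900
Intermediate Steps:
j = 1 (j = -½*(-2) = 1)
K(s, o) = -4 (K(s, o) = 2 - 6 = -4)
(-2212 + 1737)*K(3, Y(j)) = (-2212 + 1737)*(-4) = -475*(-4) = 1900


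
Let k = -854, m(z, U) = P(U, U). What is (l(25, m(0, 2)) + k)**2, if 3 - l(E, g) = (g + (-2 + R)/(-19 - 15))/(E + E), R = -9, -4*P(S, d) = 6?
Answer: 5232062889/7225 ≈ 7.2416e+5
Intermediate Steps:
P(S, d) = -3/2 (P(S, d) = -1/4*6 = -3/2)
m(z, U) = -3/2
l(E, g) = 3 - (11/34 + g)/(2*E) (l(E, g) = 3 - (g + (-2 - 9)/(-19 - 15))/(E + E) = 3 - (g - 11/(-34))/(2*E) = 3 - (g - 11*(-1/34))*1/(2*E) = 3 - (g + 11/34)*1/(2*E) = 3 - (11/34 + g)*1/(2*E) = 3 - (11/34 + g)/(2*E))
(l(25, m(0, 2)) + k)**2 = ((1/68)*(-11 - 34*(-3/2) + 204*25)/25 - 854)**2 = ((1/68)*(1/25)*(-11 + 51 + 5100) - 854)**2 = ((1/68)*(1/25)*5140 - 854)**2 = (257/85 - 854)**2 = (-72333/85)**2 = 5232062889/7225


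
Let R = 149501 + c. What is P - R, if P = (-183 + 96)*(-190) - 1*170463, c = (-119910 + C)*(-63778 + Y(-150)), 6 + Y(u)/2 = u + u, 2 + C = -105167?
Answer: -14493140244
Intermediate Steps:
C = -105169 (C = -2 - 105167 = -105169)
Y(u) = -12 + 4*u (Y(u) = -12 + 2*(u + u) = -12 + 2*(2*u) = -12 + 4*u)
c = 14492836810 (c = (-119910 - 105169)*(-63778 + (-12 + 4*(-150))) = -225079*(-63778 + (-12 - 600)) = -225079*(-63778 - 612) = -225079*(-64390) = 14492836810)
P = -153933 (P = -87*(-190) - 170463 = 16530 - 170463 = -153933)
R = 14492986311 (R = 149501 + 14492836810 = 14492986311)
P - R = -153933 - 1*14492986311 = -153933 - 14492986311 = -14493140244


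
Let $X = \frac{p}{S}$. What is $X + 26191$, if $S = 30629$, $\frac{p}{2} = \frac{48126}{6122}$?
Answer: $\frac{2455546917605}{93755369} \approx 26191.0$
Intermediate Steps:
$p = \frac{48126}{3061}$ ($p = 2 \cdot \frac{48126}{6122} = 2 \cdot 48126 \cdot \frac{1}{6122} = 2 \cdot \frac{24063}{3061} = \frac{48126}{3061} \approx 15.722$)
$X = \frac{48126}{93755369}$ ($X = \frac{48126}{3061 \cdot 30629} = \frac{48126}{3061} \cdot \frac{1}{30629} = \frac{48126}{93755369} \approx 0.00051331$)
$X + 26191 = \frac{48126}{93755369} + 26191 = \frac{2455546917605}{93755369}$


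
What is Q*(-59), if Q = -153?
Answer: 9027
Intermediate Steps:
Q*(-59) = -153*(-59) = 9027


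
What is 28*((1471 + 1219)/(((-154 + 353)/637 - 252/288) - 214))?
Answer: -383830720/1093411 ≈ -351.04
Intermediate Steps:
28*((1471 + 1219)/(((-154 + 353)/637 - 252/288) - 214)) = 28*(2690/((199*(1/637) - 252*1/288) - 214)) = 28*(2690/((199/637 - 7/8) - 214)) = 28*(2690/(-2867/5096 - 214)) = 28*(2690/(-1093411/5096)) = 28*(2690*(-5096/1093411)) = 28*(-13708240/1093411) = -383830720/1093411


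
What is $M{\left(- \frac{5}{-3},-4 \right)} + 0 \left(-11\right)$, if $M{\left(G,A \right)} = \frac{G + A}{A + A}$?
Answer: $\frac{7}{24} \approx 0.29167$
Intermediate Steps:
$M{\left(G,A \right)} = \frac{A + G}{2 A}$
$M{\left(- \frac{5}{-3},-4 \right)} + 0 \left(-11\right) = \frac{-4 - \frac{5}{-3}}{2 \left(-4\right)} + 0 \left(-11\right) = \frac{1}{2} \left(- \frac{1}{4}\right) \left(-4 - - \frac{5}{3}\right) + 0 = \frac{1}{2} \left(- \frac{1}{4}\right) \left(-4 + \frac{5}{3}\right) + 0 = \frac{1}{2} \left(- \frac{1}{4}\right) \left(- \frac{7}{3}\right) + 0 = \frac{7}{24} + 0 = \frac{7}{24}$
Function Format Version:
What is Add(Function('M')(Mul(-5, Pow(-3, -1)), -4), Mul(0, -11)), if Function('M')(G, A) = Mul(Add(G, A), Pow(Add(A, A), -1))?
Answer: Rational(7, 24) ≈ 0.29167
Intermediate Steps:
Function('M')(G, A) = Mul(Rational(1, 2), Pow(A, -1), Add(A, G)) (Function('M')(G, A) = Mul(Add(A, G), Pow(Mul(2, A), -1)) = Mul(Add(A, G), Mul(Rational(1, 2), Pow(A, -1))) = Mul(Rational(1, 2), Pow(A, -1), Add(A, G)))
Add(Function('M')(Mul(-5, Pow(-3, -1)), -4), Mul(0, -11)) = Add(Mul(Rational(1, 2), Pow(-4, -1), Add(-4, Mul(-5, Pow(-3, -1)))), Mul(0, -11)) = Add(Mul(Rational(1, 2), Rational(-1, 4), Add(-4, Mul(-5, Rational(-1, 3)))), 0) = Add(Mul(Rational(1, 2), Rational(-1, 4), Add(-4, Rational(5, 3))), 0) = Add(Mul(Rational(1, 2), Rational(-1, 4), Rational(-7, 3)), 0) = Add(Rational(7, 24), 0) = Rational(7, 24)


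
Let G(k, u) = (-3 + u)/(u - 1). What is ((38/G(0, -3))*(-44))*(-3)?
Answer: 3344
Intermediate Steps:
G(k, u) = (-3 + u)/(-1 + u)
((38/G(0, -3))*(-44))*(-3) = ((38/(((-3 - 3)/(-1 - 3))))*(-44))*(-3) = ((38/((-6/(-4))))*(-44))*(-3) = ((38/((-¼*(-6))))*(-44))*(-3) = ((38/(3/2))*(-44))*(-3) = ((38*(⅔))*(-44))*(-3) = ((76/3)*(-44))*(-3) = -3344/3*(-3) = 3344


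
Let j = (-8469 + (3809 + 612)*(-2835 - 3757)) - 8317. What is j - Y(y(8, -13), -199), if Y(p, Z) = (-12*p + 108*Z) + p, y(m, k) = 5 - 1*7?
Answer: -29138548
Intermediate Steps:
y(m, k) = -2 (y(m, k) = 5 - 7 = -2)
Y(p, Z) = -11*p + 108*Z
j = -29160018 (j = (-8469 + 4421*(-6592)) - 8317 = (-8469 - 29143232) - 8317 = -29151701 - 8317 = -29160018)
j - Y(y(8, -13), -199) = -29160018 - (-11*(-2) + 108*(-199)) = -29160018 - (22 - 21492) = -29160018 - 1*(-21470) = -29160018 + 21470 = -29138548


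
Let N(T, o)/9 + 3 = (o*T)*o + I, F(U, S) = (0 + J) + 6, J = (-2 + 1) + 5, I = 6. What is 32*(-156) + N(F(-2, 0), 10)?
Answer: 4035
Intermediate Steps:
J = 4 (J = -1 + 5 = 4)
F(U, S) = 10 (F(U, S) = (0 + 4) + 6 = 4 + 6 = 10)
N(T, o) = 27 + 9*T*o² (N(T, o) = -27 + 9*((o*T)*o + 6) = -27 + 9*((T*o)*o + 6) = -27 + 9*(T*o² + 6) = -27 + 9*(6 + T*o²) = -27 + (54 + 9*T*o²) = 27 + 9*T*o²)
32*(-156) + N(F(-2, 0), 10) = 32*(-156) + (27 + 9*10*10²) = -4992 + (27 + 9*10*100) = -4992 + (27 + 9000) = -4992 + 9027 = 4035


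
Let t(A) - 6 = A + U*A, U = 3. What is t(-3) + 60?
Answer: 54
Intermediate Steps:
t(A) = 6 + 4*A (t(A) = 6 + (A + 3*A) = 6 + 4*A)
t(-3) + 60 = (6 + 4*(-3)) + 60 = (6 - 12) + 60 = -6 + 60 = 54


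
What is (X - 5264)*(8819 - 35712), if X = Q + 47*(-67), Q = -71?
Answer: 228160212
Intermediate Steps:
X = -3220 (X = -71 + 47*(-67) = -71 - 3149 = -3220)
(X - 5264)*(8819 - 35712) = (-3220 - 5264)*(8819 - 35712) = -8484*(-26893) = 228160212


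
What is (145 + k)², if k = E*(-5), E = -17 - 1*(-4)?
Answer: 44100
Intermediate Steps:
E = -13 (E = -17 + 4 = -13)
k = 65 (k = -13*(-5) = 65)
(145 + k)² = (145 + 65)² = 210² = 44100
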